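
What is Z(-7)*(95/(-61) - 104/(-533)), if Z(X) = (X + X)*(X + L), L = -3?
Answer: -476980/2501 ≈ -190.72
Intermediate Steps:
Z(X) = 2*X*(-3 + X) (Z(X) = (X + X)*(X - 3) = (2*X)*(-3 + X) = 2*X*(-3 + X))
Z(-7)*(95/(-61) - 104/(-533)) = (2*(-7)*(-3 - 7))*(95/(-61) - 104/(-533)) = (2*(-7)*(-10))*(95*(-1/61) - 104*(-1/533)) = 140*(-95/61 + 8/41) = 140*(-3407/2501) = -476980/2501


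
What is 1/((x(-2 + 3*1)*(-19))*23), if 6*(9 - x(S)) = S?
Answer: -6/23161 ≈ -0.00025906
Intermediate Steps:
x(S) = 9 - S/6
1/((x(-2 + 3*1)*(-19))*23) = 1/(((9 - (-2 + 3*1)/6)*(-19))*23) = 1/(((9 - (-2 + 3)/6)*(-19))*23) = 1/(((9 - ⅙*1)*(-19))*23) = 1/(((9 - ⅙)*(-19))*23) = 1/(((53/6)*(-19))*23) = 1/(-1007/6*23) = 1/(-23161/6) = -6/23161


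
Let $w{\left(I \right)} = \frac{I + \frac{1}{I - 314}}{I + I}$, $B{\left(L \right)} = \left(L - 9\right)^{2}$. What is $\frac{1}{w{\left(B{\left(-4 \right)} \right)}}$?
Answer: $\frac{24505}{12252} \approx 2.0001$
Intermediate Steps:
$B{\left(L \right)} = \left(-9 + L\right)^{2}$ ($B{\left(L \right)} = \left(L - 9\right)^{2} = \left(-9 + L\right)^{2}$)
$w{\left(I \right)} = \frac{I + \frac{1}{-314 + I}}{2 I}$
$\frac{1}{w{\left(B{\left(-4 \right)} \right)}} = \frac{1}{\frac{1}{2} \frac{1}{\left(-9 - 4\right)^{2}} \frac{1}{-314 + \left(-9 - 4\right)^{2}} \left(1 + \left(\left(-9 - 4\right)^{2}\right)^{2} - 314 \left(-9 - 4\right)^{2}\right)} = \frac{1}{\frac{1}{2} \frac{1}{\left(-13\right)^{2}} \frac{1}{-314 + \left(-13\right)^{2}} \left(1 + \left(\left(-13\right)^{2}\right)^{2} - 314 \left(-13\right)^{2}\right)} = \frac{1}{\frac{1}{2} \cdot \frac{1}{169} \frac{1}{-314 + 169} \left(1 + 169^{2} - 53066\right)} = \frac{1}{\frac{1}{2} \cdot \frac{1}{169} \frac{1}{-145} \left(1 + 28561 - 53066\right)} = \frac{1}{\frac{1}{2} \cdot \frac{1}{169} \left(- \frac{1}{145}\right) \left(-24504\right)} = \frac{1}{\frac{12252}{24505}} = \frac{24505}{12252}$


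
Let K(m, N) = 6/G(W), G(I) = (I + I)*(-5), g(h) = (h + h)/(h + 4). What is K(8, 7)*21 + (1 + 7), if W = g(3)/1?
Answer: -67/10 ≈ -6.7000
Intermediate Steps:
g(h) = 2*h/(4 + h) (g(h) = (2*h)/(4 + h) = 2*h/(4 + h))
W = 6/7 (W = (2*3/(4 + 3))/1 = (2*3/7)*1 = (2*3*(1/7))*1 = (6/7)*1 = 6/7 ≈ 0.85714)
G(I) = -10*I (G(I) = (2*I)*(-5) = -10*I)
K(m, N) = -7/10 (K(m, N) = 6/((-10*6/7)) = 6/(-60/7) = 6*(-7/60) = -7/10)
K(8, 7)*21 + (1 + 7) = -7/10*21 + (1 + 7) = -147/10 + 8 = -67/10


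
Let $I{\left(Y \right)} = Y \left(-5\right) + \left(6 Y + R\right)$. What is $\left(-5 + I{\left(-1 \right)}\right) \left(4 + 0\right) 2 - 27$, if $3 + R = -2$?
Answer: $-115$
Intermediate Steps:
$R = -5$ ($R = -3 - 2 = -5$)
$I{\left(Y \right)} = -5 + Y$ ($I{\left(Y \right)} = Y \left(-5\right) + \left(6 Y - 5\right) = - 5 Y + \left(-5 + 6 Y\right) = -5 + Y$)
$\left(-5 + I{\left(-1 \right)}\right) \left(4 + 0\right) 2 - 27 = \left(-5 - 6\right) \left(4 + 0\right) 2 - 27 = \left(-5 - 6\right) 4 \cdot 2 - 27 = \left(-11\right) 8 - 27 = -88 - 27 = -115$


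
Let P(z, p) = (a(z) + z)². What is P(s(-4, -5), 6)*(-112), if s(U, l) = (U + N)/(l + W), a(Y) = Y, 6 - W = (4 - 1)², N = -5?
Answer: -567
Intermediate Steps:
W = -3 (W = 6 - (4 - 1)² = 6 - 1*3² = 6 - 1*9 = 6 - 9 = -3)
s(U, l) = (-5 + U)/(-3 + l) (s(U, l) = (U - 5)/(l - 3) = (-5 + U)/(-3 + l))
P(z, p) = 4*z² (P(z, p) = (z + z)² = (2*z)² = 4*z²)
P(s(-4, -5), 6)*(-112) = (4*((-5 - 4)/(-3 - 5))²)*(-112) = (4*(-9/(-8))²)*(-112) = (4*(-⅛*(-9))²)*(-112) = (4*(9/8)²)*(-112) = (4*(81/64))*(-112) = (81/16)*(-112) = -567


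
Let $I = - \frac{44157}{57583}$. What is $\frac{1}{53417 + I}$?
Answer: $\frac{57583}{3075866954} \approx 1.8721 \cdot 10^{-5}$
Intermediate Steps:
$I = - \frac{44157}{57583}$ ($I = \left(-44157\right) \frac{1}{57583} = - \frac{44157}{57583} \approx -0.76684$)
$\frac{1}{53417 + I} = \frac{1}{53417 - \frac{44157}{57583}} = \frac{1}{\frac{3075866954}{57583}} = \frac{57583}{3075866954}$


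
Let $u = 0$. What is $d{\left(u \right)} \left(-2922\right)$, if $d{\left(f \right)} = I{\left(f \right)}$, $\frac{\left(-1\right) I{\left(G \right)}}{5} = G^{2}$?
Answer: $0$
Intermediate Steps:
$I{\left(G \right)} = - 5 G^{2}$
$d{\left(f \right)} = - 5 f^{2}$
$d{\left(u \right)} \left(-2922\right) = - 5 \cdot 0^{2} \left(-2922\right) = \left(-5\right) 0 \left(-2922\right) = 0 \left(-2922\right) = 0$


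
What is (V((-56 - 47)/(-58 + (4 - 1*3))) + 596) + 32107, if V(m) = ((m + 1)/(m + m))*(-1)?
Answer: 3368329/103 ≈ 32702.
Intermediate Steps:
V(m) = -(1 + m)/(2*m) (V(m) = ((1 + m)/((2*m)))*(-1) = ((1 + m)*(1/(2*m)))*(-1) = ((1 + m)/(2*m))*(-1) = -(1 + m)/(2*m))
(V((-56 - 47)/(-58 + (4 - 1*3))) + 596) + 32107 = ((-1 - (-56 - 47)/(-58 + (4 - 1*3)))/(2*(((-56 - 47)/(-58 + (4 - 1*3))))) + 596) + 32107 = ((-1 - (-103)/(-58 + (4 - 3)))/(2*((-103/(-58 + (4 - 3))))) + 596) + 32107 = ((-1 - (-103)/(-58 + 1))/(2*((-103/(-58 + 1)))) + 596) + 32107 = ((-1 - (-103)/(-57))/(2*((-103/(-57)))) + 596) + 32107 = ((-1 - (-103)*(-1)/57)/(2*((-103*(-1/57)))) + 596) + 32107 = ((-1 - 1*103/57)/(2*(103/57)) + 596) + 32107 = ((½)*(57/103)*(-1 - 103/57) + 596) + 32107 = ((½)*(57/103)*(-160/57) + 596) + 32107 = (-80/103 + 596) + 32107 = 61308/103 + 32107 = 3368329/103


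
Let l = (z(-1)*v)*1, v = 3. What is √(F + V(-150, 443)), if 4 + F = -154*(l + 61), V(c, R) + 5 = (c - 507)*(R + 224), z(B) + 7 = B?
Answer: I*√443926 ≈ 666.28*I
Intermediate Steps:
z(B) = -7 + B
l = -24 (l = ((-7 - 1)*3)*1 = -8*3*1 = -24*1 = -24)
V(c, R) = -5 + (-507 + c)*(224 + R) (V(c, R) = -5 + (c - 507)*(R + 224) = -5 + (-507 + c)*(224 + R))
F = -5702 (F = -4 - 154*(-24 + 61) = -4 - 154*37 = -4 - 5698 = -5702)
√(F + V(-150, 443)) = √(-5702 + (-113573 - 507*443 + 224*(-150) + 443*(-150))) = √(-5702 + (-113573 - 224601 - 33600 - 66450)) = √(-5702 - 438224) = √(-443926) = I*√443926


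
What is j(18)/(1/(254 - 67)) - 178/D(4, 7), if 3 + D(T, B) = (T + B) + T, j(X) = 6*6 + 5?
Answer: 45913/6 ≈ 7652.2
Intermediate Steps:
j(X) = 41 (j(X) = 36 + 5 = 41)
D(T, B) = -3 + B + 2*T (D(T, B) = -3 + ((T + B) + T) = -3 + ((B + T) + T) = -3 + (B + 2*T) = -3 + B + 2*T)
j(18)/(1/(254 - 67)) - 178/D(4, 7) = 41/(1/(254 - 67)) - 178/(-3 + 7 + 2*4) = 41/(1/187) - 178/(-3 + 7 + 8) = 41/(1/187) - 178/12 = 41*187 - 178*1/12 = 7667 - 89/6 = 45913/6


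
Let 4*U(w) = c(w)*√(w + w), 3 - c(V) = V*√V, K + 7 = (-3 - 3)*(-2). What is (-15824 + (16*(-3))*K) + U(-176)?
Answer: -16064 - 7744*√2 + 3*I*√22 ≈ -27016.0 + 14.071*I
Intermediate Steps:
K = 5 (K = -7 + (-3 - 3)*(-2) = -7 - 6*(-2) = -7 + 12 = 5)
c(V) = 3 - V^(3/2) (c(V) = 3 - V*√V = 3 - V^(3/2))
U(w) = √2*√w*(3 - w^(3/2))/4 (U(w) = ((3 - w^(3/2))*√(w + w))/4 = ((3 - w^(3/2))*√(2*w))/4 = ((3 - w^(3/2))*(√2*√w))/4 = (√2*√w*(3 - w^(3/2)))/4 = √2*√w*(3 - w^(3/2))/4)
(-15824 + (16*(-3))*K) + U(-176) = (-15824 + (16*(-3))*5) + √2*(-1*(-176)² + 3*√(-176))/4 = (-15824 - 48*5) + √2*(-1*30976 + 3*(4*I*√11))/4 = (-15824 - 240) + √2*(-30976 + 12*I*√11)/4 = -16064 + √2*(-30976 + 12*I*√11)/4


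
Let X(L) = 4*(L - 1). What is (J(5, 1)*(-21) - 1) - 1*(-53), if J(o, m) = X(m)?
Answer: 52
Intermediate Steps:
X(L) = -4 + 4*L (X(L) = 4*(-1 + L) = -4 + 4*L)
J(o, m) = -4 + 4*m
(J(5, 1)*(-21) - 1) - 1*(-53) = ((-4 + 4*1)*(-21) - 1) - 1*(-53) = ((-4 + 4)*(-21) - 1) + 53 = (0*(-21) - 1) + 53 = (0 - 1) + 53 = -1 + 53 = 52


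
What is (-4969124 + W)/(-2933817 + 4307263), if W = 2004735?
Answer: -2964389/1373446 ≈ -2.1584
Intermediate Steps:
(-4969124 + W)/(-2933817 + 4307263) = (-4969124 + 2004735)/(-2933817 + 4307263) = -2964389/1373446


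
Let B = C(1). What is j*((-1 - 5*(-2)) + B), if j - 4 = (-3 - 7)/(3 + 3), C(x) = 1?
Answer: 70/3 ≈ 23.333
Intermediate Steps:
B = 1
j = 7/3 (j = 4 + (-3 - 7)/(3 + 3) = 4 - 10/6 = 4 - 10*⅙ = 4 - 5/3 = 7/3 ≈ 2.3333)
j*((-1 - 5*(-2)) + B) = 7*((-1 - 5*(-2)) + 1)/3 = 7*((-1 + 10) + 1)/3 = 7*(9 + 1)/3 = (7/3)*10 = 70/3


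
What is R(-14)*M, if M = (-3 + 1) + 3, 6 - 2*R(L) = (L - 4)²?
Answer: -159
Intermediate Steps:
R(L) = 3 - (-4 + L)²/2 (R(L) = 3 - (L - 4)²/2 = 3 - (-4 + L)²/2)
M = 1 (M = -2 + 3 = 1)
R(-14)*M = (3 - (-4 - 14)²/2)*1 = (3 - ½*(-18)²)*1 = (3 - ½*324)*1 = (3 - 162)*1 = -159*1 = -159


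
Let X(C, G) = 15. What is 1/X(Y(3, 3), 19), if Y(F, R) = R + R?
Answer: 1/15 ≈ 0.066667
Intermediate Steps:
Y(F, R) = 2*R
1/X(Y(3, 3), 19) = 1/15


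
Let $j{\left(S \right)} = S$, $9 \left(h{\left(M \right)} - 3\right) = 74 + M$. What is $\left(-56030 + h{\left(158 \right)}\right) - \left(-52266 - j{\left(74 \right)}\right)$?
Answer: $- \frac{32951}{9} \approx -3661.2$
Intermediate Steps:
$h{\left(M \right)} = \frac{101}{9} + \frac{M}{9}$ ($h{\left(M \right)} = 3 + \frac{74 + M}{9} = 3 + \left(\frac{74}{9} + \frac{M}{9}\right) = \frac{101}{9} + \frac{M}{9}$)
$\left(-56030 + h{\left(158 \right)}\right) - \left(-52266 - j{\left(74 \right)}\right) = \left(-56030 + \left(\frac{101}{9} + \frac{1}{9} \cdot 158\right)\right) + \left(\left(58179 + 74\right) - 5913\right) = \left(-56030 + \left(\frac{101}{9} + \frac{158}{9}\right)\right) + \left(58253 - 5913\right) = \left(-56030 + \frac{259}{9}\right) + 52340 = - \frac{504011}{9} + 52340 = - \frac{32951}{9}$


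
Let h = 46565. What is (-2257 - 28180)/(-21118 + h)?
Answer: -30437/25447 ≈ -1.1961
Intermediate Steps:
(-2257 - 28180)/(-21118 + h) = (-2257 - 28180)/(-21118 + 46565) = -30437/25447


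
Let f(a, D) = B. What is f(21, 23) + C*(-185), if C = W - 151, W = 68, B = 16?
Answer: 15371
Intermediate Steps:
f(a, D) = 16
C = -83 (C = 68 - 151 = -83)
f(21, 23) + C*(-185) = 16 - 83*(-185) = 16 + 15355 = 15371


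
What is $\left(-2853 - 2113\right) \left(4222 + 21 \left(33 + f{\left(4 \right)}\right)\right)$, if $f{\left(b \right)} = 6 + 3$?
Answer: $-25346464$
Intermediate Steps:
$f{\left(b \right)} = 9$
$\left(-2853 - 2113\right) \left(4222 + 21 \left(33 + f{\left(4 \right)}\right)\right) = \left(-2853 - 2113\right) \left(4222 + 21 \left(33 + 9\right)\right) = - 4966 \left(4222 + 21 \cdot 42\right) = - 4966 \left(4222 + 882\right) = \left(-4966\right) 5104 = -25346464$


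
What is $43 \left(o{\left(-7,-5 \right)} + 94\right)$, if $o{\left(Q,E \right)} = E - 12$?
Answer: $3311$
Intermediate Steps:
$o{\left(Q,E \right)} = -12 + E$
$43 \left(o{\left(-7,-5 \right)} + 94\right) = 43 \left(\left(-12 - 5\right) + 94\right) = 43 \left(-17 + 94\right) = 43 \cdot 77 = 3311$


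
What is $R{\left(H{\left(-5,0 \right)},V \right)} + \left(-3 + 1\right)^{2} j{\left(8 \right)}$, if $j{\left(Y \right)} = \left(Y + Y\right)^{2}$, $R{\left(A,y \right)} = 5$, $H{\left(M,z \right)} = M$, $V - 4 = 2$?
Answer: $1029$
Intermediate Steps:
$V = 6$ ($V = 4 + 2 = 6$)
$j{\left(Y \right)} = 4 Y^{2}$ ($j{\left(Y \right)} = \left(2 Y\right)^{2} = 4 Y^{2}$)
$R{\left(H{\left(-5,0 \right)},V \right)} + \left(-3 + 1\right)^{2} j{\left(8 \right)} = 5 + \left(-3 + 1\right)^{2} \cdot 4 \cdot 8^{2} = 5 + \left(-2\right)^{2} \cdot 4 \cdot 64 = 5 + 4 \cdot 256 = 5 + 1024 = 1029$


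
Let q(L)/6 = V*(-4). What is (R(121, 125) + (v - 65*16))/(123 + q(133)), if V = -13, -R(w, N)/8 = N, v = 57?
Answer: -661/145 ≈ -4.5586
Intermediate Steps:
R(w, N) = -8*N
q(L) = 312 (q(L) = 6*(-13*(-4)) = 6*52 = 312)
(R(121, 125) + (v - 65*16))/(123 + q(133)) = (-8*125 + (57 - 65*16))/(123 + 312) = (-1000 + (57 - 1040))/435 = (-1000 - 983)*(1/435) = -1983*1/435 = -661/145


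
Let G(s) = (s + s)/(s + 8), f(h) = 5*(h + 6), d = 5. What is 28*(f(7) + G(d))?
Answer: 23940/13 ≈ 1841.5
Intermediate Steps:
f(h) = 30 + 5*h (f(h) = 5*(6 + h) = 30 + 5*h)
G(s) = 2*s/(8 + s) (G(s) = (2*s)/(8 + s) = 2*s/(8 + s))
28*(f(7) + G(d)) = 28*((30 + 5*7) + 2*5/(8 + 5)) = 28*((30 + 35) + 2*5/13) = 28*(65 + 2*5*(1/13)) = 28*(65 + 10/13) = 28*(855/13) = 23940/13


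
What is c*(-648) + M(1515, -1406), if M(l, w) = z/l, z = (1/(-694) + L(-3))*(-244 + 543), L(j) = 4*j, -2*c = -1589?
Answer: -541306209131/1051410 ≈ -5.1484e+5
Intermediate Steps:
c = 1589/2 (c = -1/2*(-1589) = 1589/2 ≈ 794.50)
z = -2490371/694 (z = (1/(-694) + 4*(-3))*(-244 + 543) = (-1/694 - 12)*299 = -8329/694*299 = -2490371/694 ≈ -3588.4)
M(l, w) = -2490371/(694*l)
c*(-648) + M(1515, -1406) = (1589/2)*(-648) - 2490371/694/1515 = -514836 - 2490371/694*1/1515 = -514836 - 2490371/1051410 = -541306209131/1051410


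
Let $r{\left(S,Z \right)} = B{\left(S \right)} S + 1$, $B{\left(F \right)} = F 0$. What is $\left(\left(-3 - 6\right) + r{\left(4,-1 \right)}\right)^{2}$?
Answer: $64$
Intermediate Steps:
$B{\left(F \right)} = 0$
$r{\left(S,Z \right)} = 1$ ($r{\left(S,Z \right)} = 0 S + 1 = 0 + 1 = 1$)
$\left(\left(-3 - 6\right) + r{\left(4,-1 \right)}\right)^{2} = \left(\left(-3 - 6\right) + 1\right)^{2} = \left(-9 + 1\right)^{2} = \left(-8\right)^{2} = 64$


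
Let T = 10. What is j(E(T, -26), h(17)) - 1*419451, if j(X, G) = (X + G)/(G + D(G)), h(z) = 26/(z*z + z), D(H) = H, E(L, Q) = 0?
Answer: -838901/2 ≈ -4.1945e+5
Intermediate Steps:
h(z) = 26/(z + z²) (h(z) = 26/(z² + z) = 26/(z + z²))
j(X, G) = (G + X)/(2*G) (j(X, G) = (X + G)/(G + G) = (G + X)/((2*G)) = (G + X)*(1/(2*G)) = (G + X)/(2*G))
j(E(T, -26), h(17)) - 1*419451 = (26/(17*(1 + 17)) + 0)/(2*((26/(17*(1 + 17))))) - 1*419451 = (26*(1/17)/18 + 0)/(2*((26*(1/17)/18))) - 419451 = (26*(1/17)*(1/18) + 0)/(2*((26*(1/17)*(1/18)))) - 419451 = (13/153 + 0)/(2*(13/153)) - 419451 = (½)*(153/13)*(13/153) - 419451 = ½ - 419451 = -838901/2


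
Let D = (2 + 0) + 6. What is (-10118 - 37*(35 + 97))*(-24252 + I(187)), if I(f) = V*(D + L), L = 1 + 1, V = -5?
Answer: 364578604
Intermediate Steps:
L = 2
D = 8 (D = 2 + 6 = 8)
I(f) = -50 (I(f) = -5*(8 + 2) = -5*10 = -50)
(-10118 - 37*(35 + 97))*(-24252 + I(187)) = (-10118 - 37*(35 + 97))*(-24252 - 50) = (-10118 - 37*132)*(-24302) = (-10118 - 4884)*(-24302) = -15002*(-24302) = 364578604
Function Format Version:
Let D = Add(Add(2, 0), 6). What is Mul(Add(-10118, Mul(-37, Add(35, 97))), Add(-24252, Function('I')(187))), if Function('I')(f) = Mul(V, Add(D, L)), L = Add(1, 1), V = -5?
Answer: 364578604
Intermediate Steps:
L = 2
D = 8 (D = Add(2, 6) = 8)
Function('I')(f) = -50 (Function('I')(f) = Mul(-5, Add(8, 2)) = Mul(-5, 10) = -50)
Mul(Add(-10118, Mul(-37, Add(35, 97))), Add(-24252, Function('I')(187))) = Mul(Add(-10118, Mul(-37, Add(35, 97))), Add(-24252, -50)) = Mul(Add(-10118, Mul(-37, 132)), -24302) = Mul(Add(-10118, -4884), -24302) = Mul(-15002, -24302) = 364578604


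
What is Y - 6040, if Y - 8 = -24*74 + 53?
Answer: -7755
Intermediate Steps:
Y = -1715 (Y = 8 + (-24*74 + 53) = 8 + (-1776 + 53) = 8 - 1723 = -1715)
Y - 6040 = -1715 - 6040 = -7755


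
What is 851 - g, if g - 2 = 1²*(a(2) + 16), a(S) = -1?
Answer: 834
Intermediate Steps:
g = 17 (g = 2 + 1²*(-1 + 16) = 2 + 1*15 = 2 + 15 = 17)
851 - g = 851 - 1*17 = 851 - 17 = 834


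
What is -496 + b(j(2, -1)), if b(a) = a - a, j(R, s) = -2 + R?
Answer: -496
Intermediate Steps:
b(a) = 0
-496 + b(j(2, -1)) = -496 + 0 = -496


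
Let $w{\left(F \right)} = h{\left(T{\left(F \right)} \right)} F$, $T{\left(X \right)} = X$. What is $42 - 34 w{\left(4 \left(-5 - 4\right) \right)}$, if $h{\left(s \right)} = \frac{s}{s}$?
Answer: $1266$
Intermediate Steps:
$h{\left(s \right)} = 1$
$w{\left(F \right)} = F$ ($w{\left(F \right)} = 1 F = F$)
$42 - 34 w{\left(4 \left(-5 - 4\right) \right)} = 42 - 34 \cdot 4 \left(-5 - 4\right) = 42 - 34 \cdot 4 \left(-9\right) = 42 - -1224 = 42 + 1224 = 1266$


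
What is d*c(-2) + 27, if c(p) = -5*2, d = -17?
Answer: 197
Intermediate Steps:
c(p) = -10
d*c(-2) + 27 = -17*(-10) + 27 = 170 + 27 = 197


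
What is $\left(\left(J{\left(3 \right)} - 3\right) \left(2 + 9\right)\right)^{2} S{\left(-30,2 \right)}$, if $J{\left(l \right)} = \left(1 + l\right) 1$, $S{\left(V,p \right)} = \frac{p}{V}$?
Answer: $- \frac{121}{15} \approx -8.0667$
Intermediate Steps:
$J{\left(l \right)} = 1 + l$
$\left(\left(J{\left(3 \right)} - 3\right) \left(2 + 9\right)\right)^{2} S{\left(-30,2 \right)} = \left(\left(\left(1 + 3\right) - 3\right) \left(2 + 9\right)\right)^{2} \frac{2}{-30} = \left(\left(4 - 3\right) 11\right)^{2} \cdot 2 \left(- \frac{1}{30}\right) = \left(1 \cdot 11\right)^{2} \left(- \frac{1}{15}\right) = 11^{2} \left(- \frac{1}{15}\right) = 121 \left(- \frac{1}{15}\right) = - \frac{121}{15}$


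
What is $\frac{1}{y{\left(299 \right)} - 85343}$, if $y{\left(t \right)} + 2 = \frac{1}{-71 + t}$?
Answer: $- \frac{228}{19458659} \approx -1.1717 \cdot 10^{-5}$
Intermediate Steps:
$y{\left(t \right)} = -2 + \frac{1}{-71 + t}$
$\frac{1}{y{\left(299 \right)} - 85343} = \frac{1}{\frac{143 - 598}{-71 + 299} - 85343} = \frac{1}{\frac{143 - 598}{228} - 85343} = \frac{1}{\frac{1}{228} \left(-455\right) - 85343} = \frac{1}{- \frac{455}{228} - 85343} = \frac{1}{- \frac{19458659}{228}} = - \frac{228}{19458659}$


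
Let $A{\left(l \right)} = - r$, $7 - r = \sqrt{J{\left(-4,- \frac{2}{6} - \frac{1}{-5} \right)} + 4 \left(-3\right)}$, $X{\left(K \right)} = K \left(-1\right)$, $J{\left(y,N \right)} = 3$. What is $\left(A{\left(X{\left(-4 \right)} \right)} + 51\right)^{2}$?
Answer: $1927 + 264 i \approx 1927.0 + 264.0 i$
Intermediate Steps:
$X{\left(K \right)} = - K$
$r = 7 - 3 i$ ($r = 7 - \sqrt{3 + 4 \left(-3\right)} = 7 - \sqrt{3 - 12} = 7 - \sqrt{-9} = 7 - 3 i \approx 7.0 - 3.0 i$)
$A{\left(l \right)} = -7 + 3 i$ ($A{\left(l \right)} = - (7 - 3 i) = -7 + 3 i$)
$\left(A{\left(X{\left(-4 \right)} \right)} + 51\right)^{2} = \left(\left(-7 + 3 i\right) + 51\right)^{2} = \left(44 + 3 i\right)^{2}$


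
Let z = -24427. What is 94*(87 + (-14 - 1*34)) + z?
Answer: -20761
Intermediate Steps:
94*(87 + (-14 - 1*34)) + z = 94*(87 + (-14 - 1*34)) - 24427 = 94*(87 + (-14 - 34)) - 24427 = 94*(87 - 48) - 24427 = 94*39 - 24427 = 3666 - 24427 = -20761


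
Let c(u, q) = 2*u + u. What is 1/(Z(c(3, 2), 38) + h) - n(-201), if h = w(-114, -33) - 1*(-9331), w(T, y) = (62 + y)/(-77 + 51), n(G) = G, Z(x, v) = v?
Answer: 48956591/243565 ≈ 201.00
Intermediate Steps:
c(u, q) = 3*u
w(T, y) = -31/13 - y/26 (w(T, y) = (62 + y)/(-26) = (62 + y)*(-1/26) = -31/13 - y/26)
h = 242577/26 (h = (-31/13 - 1/26*(-33)) - 1*(-9331) = (-31/13 + 33/26) + 9331 = -29/26 + 9331 = 242577/26 ≈ 9329.9)
1/(Z(c(3, 2), 38) + h) - n(-201) = 1/(38 + 242577/26) - 1*(-201) = 1/(243565/26) + 201 = 26/243565 + 201 = 48956591/243565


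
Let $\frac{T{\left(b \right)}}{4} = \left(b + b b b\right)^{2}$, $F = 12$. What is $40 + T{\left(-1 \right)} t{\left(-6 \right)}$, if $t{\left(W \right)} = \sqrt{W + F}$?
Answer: $40 + 16 \sqrt{6} \approx 79.192$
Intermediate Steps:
$T{\left(b \right)} = 4 \left(b + b^{3}\right)^{2}$ ($T{\left(b \right)} = 4 \left(b + b b b\right)^{2} = 4 \left(b + b^{2} b\right)^{2} = 4 \left(b + b^{3}\right)^{2}$)
$t{\left(W \right)} = \sqrt{12 + W}$ ($t{\left(W \right)} = \sqrt{W + 12} = \sqrt{12 + W}$)
$40 + T{\left(-1 \right)} t{\left(-6 \right)} = 40 + 4 \left(-1\right)^{2} \left(1 + \left(-1\right)^{2}\right)^{2} \sqrt{12 - 6} = 40 + 4 \cdot 1 \left(1 + 1\right)^{2} \sqrt{6} = 40 + 4 \cdot 1 \cdot 2^{2} \sqrt{6} = 40 + 4 \cdot 1 \cdot 4 \sqrt{6} = 40 + 16 \sqrt{6}$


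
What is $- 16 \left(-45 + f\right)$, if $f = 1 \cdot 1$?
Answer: $704$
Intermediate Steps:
$f = 1$
$- 16 \left(-45 + f\right) = - 16 \left(-45 + 1\right) = \left(-16\right) \left(-44\right) = 704$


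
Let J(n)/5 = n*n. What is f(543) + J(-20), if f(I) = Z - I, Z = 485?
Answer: 1942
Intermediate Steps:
f(I) = 485 - I
J(n) = 5*n² (J(n) = 5*(n*n) = 5*n²)
f(543) + J(-20) = (485 - 1*543) + 5*(-20)² = (485 - 543) + 5*400 = -58 + 2000 = 1942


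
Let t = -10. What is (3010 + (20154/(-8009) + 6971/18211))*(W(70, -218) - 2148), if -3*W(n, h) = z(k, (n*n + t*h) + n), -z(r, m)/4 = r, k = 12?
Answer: -935314843405020/145851899 ≈ -6.4128e+6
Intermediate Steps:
z(r, m) = -4*r
W(n, h) = 16 (W(n, h) = -(-4)*12/3 = -⅓*(-48) = 16)
(3010 + (20154/(-8009) + 6971/18211))*(W(70, -218) - 2148) = (3010 + (20154/(-8009) + 6971/18211))*(16 - 2148) = (3010 + (20154*(-1/8009) + 6971*(1/18211)))*(-2132) = (3010 + (-20154/8009 + 6971/18211))*(-2132) = (3010 - 311193755/145851899)*(-2132) = (438703022235/145851899)*(-2132) = -935314843405020/145851899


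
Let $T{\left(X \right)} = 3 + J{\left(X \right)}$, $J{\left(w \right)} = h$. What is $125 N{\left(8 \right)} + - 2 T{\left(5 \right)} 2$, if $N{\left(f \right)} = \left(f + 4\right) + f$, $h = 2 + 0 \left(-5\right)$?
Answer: $2480$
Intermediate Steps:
$h = 2$ ($h = 2 + 0 = 2$)
$J{\left(w \right)} = 2$
$T{\left(X \right)} = 5$ ($T{\left(X \right)} = 3 + 2 = 5$)
$N{\left(f \right)} = 4 + 2 f$ ($N{\left(f \right)} = \left(4 + f\right) + f = 4 + 2 f$)
$125 N{\left(8 \right)} + - 2 T{\left(5 \right)} 2 = 125 \left(4 + 2 \cdot 8\right) + \left(-2\right) 5 \cdot 2 = 125 \left(4 + 16\right) - 20 = 125 \cdot 20 - 20 = 2500 - 20 = 2480$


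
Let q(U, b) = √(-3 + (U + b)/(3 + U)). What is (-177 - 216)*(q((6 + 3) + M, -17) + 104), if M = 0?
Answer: -40872 - 131*I*√33 ≈ -40872.0 - 752.54*I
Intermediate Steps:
q(U, b) = √(-3 + (U + b)/(3 + U))
(-177 - 216)*(q((6 + 3) + M, -17) + 104) = (-177 - 216)*(√((-9 - 17 - 2*((6 + 3) + 0))/(3 + ((6 + 3) + 0))) + 104) = -393*(√((-9 - 17 - 2*(9 + 0))/(3 + (9 + 0))) + 104) = -393*(√((-9 - 17 - 2*9)/(3 + 9)) + 104) = -393*(√((-9 - 17 - 18)/12) + 104) = -393*(√((1/12)*(-44)) + 104) = -393*(√(-11/3) + 104) = -393*(I*√33/3 + 104) = -393*(104 + I*√33/3) = -40872 - 131*I*√33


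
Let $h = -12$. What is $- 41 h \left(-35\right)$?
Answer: $-17220$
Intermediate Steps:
$- 41 h \left(-35\right) = \left(-41\right) \left(-12\right) \left(-35\right) = 492 \left(-35\right) = -17220$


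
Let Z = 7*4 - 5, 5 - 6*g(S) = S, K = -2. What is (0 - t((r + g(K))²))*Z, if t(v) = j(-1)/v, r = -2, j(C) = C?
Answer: 828/25 ≈ 33.120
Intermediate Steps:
g(S) = ⅚ - S/6
t(v) = -1/v
Z = 23 (Z = 28 - 5 = 23)
(0 - t((r + g(K))²))*Z = (0 - (-1)/((-2 + (⅚ - ⅙*(-2)))²))*23 = (0 - (-1)/((-2 + (⅚ + ⅓))²))*23 = (0 - (-1)/((-2 + 7/6)²))*23 = (0 - (-1)/((-⅚)²))*23 = (0 - (-1)/25/36)*23 = (0 - (-1)*36/25)*23 = (0 - 1*(-36/25))*23 = (0 + 36/25)*23 = (36/25)*23 = 828/25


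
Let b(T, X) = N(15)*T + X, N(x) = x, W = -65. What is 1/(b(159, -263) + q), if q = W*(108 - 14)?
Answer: -1/3988 ≈ -0.00025075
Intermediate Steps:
q = -6110 (q = -65*(108 - 14) = -65*94 = -6110)
b(T, X) = X + 15*T (b(T, X) = 15*T + X = X + 15*T)
1/(b(159, -263) + q) = 1/((-263 + 15*159) - 6110) = 1/((-263 + 2385) - 6110) = 1/(2122 - 6110) = 1/(-3988) = -1/3988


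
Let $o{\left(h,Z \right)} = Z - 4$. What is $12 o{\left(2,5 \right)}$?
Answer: $12$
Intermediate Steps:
$o{\left(h,Z \right)} = -4 + Z$
$12 o{\left(2,5 \right)} = 12 \left(-4 + 5\right) = 12 \cdot 1 = 12$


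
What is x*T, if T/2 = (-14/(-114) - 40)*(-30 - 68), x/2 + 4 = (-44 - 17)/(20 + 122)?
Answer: -280224532/4047 ≈ -69243.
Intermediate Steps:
x = -629/71 (x = -8 + 2*((-44 - 17)/(20 + 122)) = -8 + 2*(-61/142) = -8 - 61/71 = -629/71 ≈ -8.8592)
T = 445508/57 (T = 2*((-14/(-114) - 40)*(-30 - 68)) = 2*((-14*(-1/114) - 40)*(-98)) = 2*((7/57 - 40)*(-98)) = 2*(-2273/57*(-98)) = 2*(222754/57) = 445508/57 ≈ 7815.9)
x*T = -629/71*445508/57 = -280224532/4047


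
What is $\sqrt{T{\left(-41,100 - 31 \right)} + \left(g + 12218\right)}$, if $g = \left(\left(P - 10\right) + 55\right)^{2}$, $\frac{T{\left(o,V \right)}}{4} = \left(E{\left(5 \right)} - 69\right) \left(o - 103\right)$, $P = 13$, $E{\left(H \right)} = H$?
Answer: $\sqrt{52446} \approx 229.01$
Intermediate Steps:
$T{\left(o,V \right)} = 26368 - 256 o$ ($T{\left(o,V \right)} = 4 \left(5 - 69\right) \left(o - 103\right) = 4 \left(- 64 \left(-103 + o\right)\right) = 4 \left(6592 - 64 o\right) = 26368 - 256 o$)
$g = 3364$ ($g = \left(\left(13 - 10\right) + 55\right)^{2} = \left(3 + 55\right)^{2} = 58^{2} = 3364$)
$\sqrt{T{\left(-41,100 - 31 \right)} + \left(g + 12218\right)} = \sqrt{\left(26368 - -10496\right) + \left(3364 + 12218\right)} = \sqrt{\left(26368 + 10496\right) + 15582} = \sqrt{36864 + 15582} = \sqrt{52446}$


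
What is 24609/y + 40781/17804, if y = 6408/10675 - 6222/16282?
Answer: 1813204187897583/16072436372 ≈ 1.1281e+5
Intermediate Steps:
y = 2708229/12415025 (y = 6408*(1/10675) - 6222*1/16282 = 6408/10675 - 3111/8141 = 2708229/12415025 ≈ 0.21814)
24609/y + 40781/17804 = 24609/(2708229/12415025) + 40781/17804 = 24609*(12415025/2708229) + 40781*(1/17804) = 101840450075/902743 + 40781/17804 = 1813204187897583/16072436372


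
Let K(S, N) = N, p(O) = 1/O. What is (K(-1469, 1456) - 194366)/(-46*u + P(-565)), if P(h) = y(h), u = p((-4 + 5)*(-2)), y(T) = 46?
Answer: -192910/69 ≈ -2795.8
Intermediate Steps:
u = -½ (u = 1/((-4 + 5)*(-2)) = 1/(1*(-2)) = 1/(-2) = -½ ≈ -0.50000)
P(h) = 46
(K(-1469, 1456) - 194366)/(-46*u + P(-565)) = (1456 - 194366)/(-46*(-½) + 46) = -192910/(23 + 46) = -192910/69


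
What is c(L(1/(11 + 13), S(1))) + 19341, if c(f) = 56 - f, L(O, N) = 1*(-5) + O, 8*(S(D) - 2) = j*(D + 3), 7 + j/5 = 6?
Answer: 465647/24 ≈ 19402.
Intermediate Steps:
j = -5 (j = -35 + 5*6 = -35 + 30 = -5)
S(D) = ⅛ - 5*D/8 (S(D) = 2 + (-5*(D + 3))/8 = 2 + (-5*(3 + D))/8 = 2 + (-15 - 5*D)/8 = 2 + (-15/8 - 5*D/8) = ⅛ - 5*D/8)
L(O, N) = -5 + O
c(L(1/(11 + 13), S(1))) + 19341 = (56 - (-5 + 1/(11 + 13))) + 19341 = (56 - (-5 + 1/24)) + 19341 = (56 - 1*(-119/24)) + 19341 = (56 + 119/24) + 19341 = 1463/24 + 19341 = 465647/24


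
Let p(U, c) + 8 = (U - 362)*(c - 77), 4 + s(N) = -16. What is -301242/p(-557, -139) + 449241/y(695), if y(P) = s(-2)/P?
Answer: -1549373059809/99248 ≈ -1.5611e+7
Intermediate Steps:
s(N) = -20 (s(N) = -4 - 16 = -20)
p(U, c) = -8 + (-362 + U)*(-77 + c) (p(U, c) = -8 + (U - 362)*(c - 77) = -8 + (-362 + U)*(-77 + c))
y(P) = -20/P
-301242/p(-557, -139) + 449241/y(695) = -301242/(27866 - 362*(-139) - 77*(-557) - 557*(-139)) + 449241/((-20/695)) = -301242/(27866 + 50318 + 42889 + 77423) + 449241/((-20*1/695)) = -301242/198496 + 449241/(-4/139) = -301242*1/198496 + 449241*(-139/4) = -150621/99248 - 62444499/4 = -1549373059809/99248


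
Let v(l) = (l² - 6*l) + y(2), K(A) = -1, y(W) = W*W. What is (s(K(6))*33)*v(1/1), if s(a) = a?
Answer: 33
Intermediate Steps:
y(W) = W²
v(l) = 4 + l² - 6*l (v(l) = (l² - 6*l) + 2² = (l² - 6*l) + 4 = 4 + l² - 6*l)
(s(K(6))*33)*v(1/1) = (-1*33)*(4 + (1/1)² - 6/1) = -33*(4 + 1² - 6*1) = -33*(4 + 1 - 6) = -33*(-1) = 33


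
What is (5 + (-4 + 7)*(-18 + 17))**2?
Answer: 4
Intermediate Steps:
(5 + (-4 + 7)*(-18 + 17))**2 = (5 + 3*(-1))**2 = (5 - 3)**2 = 2**2 = 4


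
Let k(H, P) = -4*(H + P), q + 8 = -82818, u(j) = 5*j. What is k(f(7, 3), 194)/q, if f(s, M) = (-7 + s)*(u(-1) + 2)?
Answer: 388/41413 ≈ 0.0093690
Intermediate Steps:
f(s, M) = 21 - 3*s (f(s, M) = (-7 + s)*(5*(-1) + 2) = (-7 + s)*(-5 + 2) = (-7 + s)*(-3) = 21 - 3*s)
q = -82826 (q = -8 - 82818 = -82826)
k(H, P) = -4*H - 4*P
k(f(7, 3), 194)/q = (-4*(21 - 3*7) - 4*194)/(-82826) = (-4*(21 - 21) - 776)*(-1/82826) = (-4*0 - 776)*(-1/82826) = (0 - 776)*(-1/82826) = -776*(-1/82826) = 388/41413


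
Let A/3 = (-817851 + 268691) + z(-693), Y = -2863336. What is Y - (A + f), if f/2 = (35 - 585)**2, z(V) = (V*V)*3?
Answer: -6143097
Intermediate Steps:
z(V) = 3*V**2 (z(V) = V**2*3 = 3*V**2)
A = 2674761 (A = 3*((-817851 + 268691) + 3*(-693)**2) = 3*(-549160 + 3*480249) = 3*(-549160 + 1440747) = 3*891587 = 2674761)
f = 605000 (f = 2*(35 - 585)**2 = 2*(-550)**2 = 2*302500 = 605000)
Y - (A + f) = -2863336 - (2674761 + 605000) = -2863336 - 1*3279761 = -2863336 - 3279761 = -6143097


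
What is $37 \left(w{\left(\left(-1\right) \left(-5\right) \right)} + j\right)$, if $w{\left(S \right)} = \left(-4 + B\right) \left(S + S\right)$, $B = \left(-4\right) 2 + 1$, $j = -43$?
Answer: $-5661$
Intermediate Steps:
$B = -7$ ($B = -8 + 1 = -7$)
$w{\left(S \right)} = - 22 S$ ($w{\left(S \right)} = \left(-4 - 7\right) \left(S + S\right) = - 11 \cdot 2 S = - 22 S$)
$37 \left(w{\left(\left(-1\right) \left(-5\right) \right)} + j\right) = 37 \left(- 22 \left(\left(-1\right) \left(-5\right)\right) - 43\right) = 37 \left(\left(-22\right) 5 - 43\right) = 37 \left(-110 - 43\right) = 37 \left(-153\right) = -5661$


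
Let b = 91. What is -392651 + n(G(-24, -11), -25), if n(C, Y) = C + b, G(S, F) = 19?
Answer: -392541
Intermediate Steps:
n(C, Y) = 91 + C (n(C, Y) = C + 91 = 91 + C)
-392651 + n(G(-24, -11), -25) = -392651 + (91 + 19) = -392651 + 110 = -392541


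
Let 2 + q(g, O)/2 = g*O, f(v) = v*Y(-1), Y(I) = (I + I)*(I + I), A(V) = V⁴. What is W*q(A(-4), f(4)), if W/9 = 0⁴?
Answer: 0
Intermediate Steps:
Y(I) = 4*I² (Y(I) = (2*I)*(2*I) = 4*I²)
W = 0 (W = 9*0⁴ = 9*0 = 0)
f(v) = 4*v (f(v) = v*(4*(-1)²) = v*(4*1) = v*4 = 4*v)
q(g, O) = -4 + 2*O*g (q(g, O) = -4 + 2*(g*O) = -4 + 2*(O*g) = -4 + 2*O*g)
W*q(A(-4), f(4)) = 0*(-4 + 2*(4*4)*(-4)⁴) = 0*(-4 + 2*16*256) = 0*(-4 + 8192) = 0*8188 = 0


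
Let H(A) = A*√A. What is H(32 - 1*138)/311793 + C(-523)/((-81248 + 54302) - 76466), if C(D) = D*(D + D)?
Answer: -273529/51706 - 106*I*√106/311793 ≈ -5.2901 - 0.0035002*I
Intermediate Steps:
C(D) = 2*D² (C(D) = D*(2*D) = 2*D²)
H(A) = A^(3/2)
H(32 - 1*138)/311793 + C(-523)/((-81248 + 54302) - 76466) = (32 - 1*138)^(3/2)/311793 + (2*(-523)²)/((-81248 + 54302) - 76466) = (32 - 138)^(3/2)*(1/311793) + (2*273529)/(-26946 - 76466) = (-106)^(3/2)*(1/311793) + 547058/(-103412) = -106*I*√106*(1/311793) + 547058*(-1/103412) = -106*I*√106/311793 - 273529/51706 = -273529/51706 - 106*I*√106/311793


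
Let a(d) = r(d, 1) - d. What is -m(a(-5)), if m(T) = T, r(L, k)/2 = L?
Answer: 5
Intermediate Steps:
r(L, k) = 2*L
a(d) = d (a(d) = 2*d - d = d)
-m(a(-5)) = -1*(-5) = 5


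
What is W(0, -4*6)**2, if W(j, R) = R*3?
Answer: 5184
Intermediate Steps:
W(j, R) = 3*R
W(0, -4*6)**2 = (3*(-4*6))**2 = (3*(-24))**2 = (-72)**2 = 5184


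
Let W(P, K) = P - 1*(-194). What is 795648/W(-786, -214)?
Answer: -1344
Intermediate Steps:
W(P, K) = 194 + P (W(P, K) = P + 194 = 194 + P)
795648/W(-786, -214) = 795648/(194 - 786) = 795648/(-592) = 795648*(-1/592) = -1344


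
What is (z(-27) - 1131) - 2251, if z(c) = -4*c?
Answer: -3274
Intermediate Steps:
z(c) = -4*c
(z(-27) - 1131) - 2251 = (-4*(-27) - 1131) - 2251 = (108 - 1131) - 2251 = -1023 - 2251 = -3274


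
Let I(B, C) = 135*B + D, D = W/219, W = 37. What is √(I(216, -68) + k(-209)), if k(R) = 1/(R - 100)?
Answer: √1648580495434/7519 ≈ 170.76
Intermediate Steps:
k(R) = 1/(-100 + R)
D = 37/219 ≈ 0.16895
I(B, C) = 37/219 + 135*B (I(B, C) = 135*B + 37/219 = 37/219 + 135*B)
√(I(216, -68) + k(-209)) = √((37/219 + 135*216) + 1/(-100 - 209)) = √((37/219 + 29160) + 1/(-309)) = √(6386077/219 - 1/309) = √(219255286/7519) = √1648580495434/7519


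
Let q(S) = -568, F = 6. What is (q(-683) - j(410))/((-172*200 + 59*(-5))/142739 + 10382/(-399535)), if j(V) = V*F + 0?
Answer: 172684497433220/15343783123 ≈ 11254.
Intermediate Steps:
j(V) = 6*V (j(V) = V*6 + 0 = 6*V + 0 = 6*V)
(q(-683) - j(410))/((-172*200 + 59*(-5))/142739 + 10382/(-399535)) = (-568 - 6*410)/((-172*200 + 59*(-5))/142739 + 10382/(-399535)) = (-568 - 1*2460)/((-34400 - 295)*(1/142739) + 10382*(-1/399535)) = (-568 - 2460)/(-34695*1/142739 - 10382/399535) = -3028/(-34695/142739 - 10382/399535) = -3028/(-15343783123/57029226365) = -3028*(-57029226365/15343783123) = 172684497433220/15343783123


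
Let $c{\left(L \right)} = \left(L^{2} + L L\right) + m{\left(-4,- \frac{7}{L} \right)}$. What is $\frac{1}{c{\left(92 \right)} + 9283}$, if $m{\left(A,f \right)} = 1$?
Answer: $\frac{1}{26212} \approx 3.815 \cdot 10^{-5}$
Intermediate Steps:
$c{\left(L \right)} = 1 + 2 L^{2}$ ($c{\left(L \right)} = \left(L^{2} + L L\right) + 1 = \left(L^{2} + L^{2}\right) + 1 = 2 L^{2} + 1 = 1 + 2 L^{2}$)
$\frac{1}{c{\left(92 \right)} + 9283} = \frac{1}{\left(1 + 2 \cdot 92^{2}\right) + 9283} = \frac{1}{\left(1 + 2 \cdot 8464\right) + 9283} = \frac{1}{\left(1 + 16928\right) + 9283} = \frac{1}{16929 + 9283} = \frac{1}{26212}$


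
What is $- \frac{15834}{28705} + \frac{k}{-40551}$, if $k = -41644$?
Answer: $\frac{553306486}{1164016455} \approx 0.47534$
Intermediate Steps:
$- \frac{15834}{28705} + \frac{k}{-40551} = - \frac{15834}{28705} - \frac{41644}{-40551} = \left(-15834\right) \frac{1}{28705} - - \frac{41644}{40551} = - \frac{15834}{28705} + \frac{41644}{40551} = \frac{553306486}{1164016455}$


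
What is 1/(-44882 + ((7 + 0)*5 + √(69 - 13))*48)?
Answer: -21601/933141890 - 24*√14/466570945 ≈ -2.3341e-5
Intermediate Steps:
1/(-44882 + ((7 + 0)*5 + √(69 - 13))*48) = 1/(-44882 + (7*5 + √56)*48) = 1/(-44882 + (35 + 2*√14)*48) = 1/(-44882 + (1680 + 96*√14)) = 1/(-43202 + 96*√14)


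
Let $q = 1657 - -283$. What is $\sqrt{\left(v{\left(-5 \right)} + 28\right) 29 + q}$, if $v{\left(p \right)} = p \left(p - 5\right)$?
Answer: $\sqrt{4202} \approx 64.823$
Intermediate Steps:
$q = 1940$ ($q = 1657 + 283 = 1940$)
$v{\left(p \right)} = p \left(-5 + p\right)$
$\sqrt{\left(v{\left(-5 \right)} + 28\right) 29 + q} = \sqrt{\left(- 5 \left(-5 - 5\right) + 28\right) 29 + 1940} = \sqrt{\left(\left(-5\right) \left(-10\right) + 28\right) 29 + 1940} = \sqrt{\left(50 + 28\right) 29 + 1940} = \sqrt{78 \cdot 29 + 1940} = \sqrt{2262 + 1940} = \sqrt{4202}$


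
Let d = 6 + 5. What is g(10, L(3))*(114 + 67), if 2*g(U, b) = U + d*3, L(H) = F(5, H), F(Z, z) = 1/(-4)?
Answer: 7783/2 ≈ 3891.5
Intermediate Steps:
d = 11
F(Z, z) = -¼
L(H) = -¼
g(U, b) = 33/2 + U/2 (g(U, b) = (U + 11*3)/2 = (U + 33)/2 = (33 + U)/2 = 33/2 + U/2)
g(10, L(3))*(114 + 67) = (33/2 + (½)*10)*(114 + 67) = (33/2 + 5)*181 = (43/2)*181 = 7783/2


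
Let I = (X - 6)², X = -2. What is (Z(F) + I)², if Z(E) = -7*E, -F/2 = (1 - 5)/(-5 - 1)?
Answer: 48400/9 ≈ 5377.8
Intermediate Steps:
F = -4/3 (F = -2*(1 - 5)/(-5 - 1) = -(-8)/(-6) = -(-8)*(-1)/6 = -2*⅔ = -4/3 ≈ -1.3333)
I = 64 (I = (-2 - 6)² = (-8)² = 64)
(Z(F) + I)² = (-7*(-4/3) + 64)² = (28/3 + 64)² = (220/3)² = 48400/9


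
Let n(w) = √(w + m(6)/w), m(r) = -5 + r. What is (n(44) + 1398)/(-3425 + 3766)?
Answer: 1398/341 + √21307/7502 ≈ 4.1192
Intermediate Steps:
n(w) = √(w + 1/w) (n(w) = √(w + (-5 + 6)/w) = √(w + 1/w))
(n(44) + 1398)/(-3425 + 3766) = (√(44 + 1/44) + 1398)/(-3425 + 3766) = (√(44 + 1/44) + 1398)/341 = (√(1937/44) + 1398)*(1/341) = (√21307/22 + 1398)*(1/341) = (1398 + √21307/22)*(1/341) = 1398/341 + √21307/7502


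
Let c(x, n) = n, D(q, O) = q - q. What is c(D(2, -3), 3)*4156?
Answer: 12468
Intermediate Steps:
D(q, O) = 0
c(D(2, -3), 3)*4156 = 3*4156 = 12468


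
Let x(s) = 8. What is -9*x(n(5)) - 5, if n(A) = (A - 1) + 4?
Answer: -77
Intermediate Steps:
n(A) = 3 + A (n(A) = (-1 + A) + 4 = 3 + A)
-9*x(n(5)) - 5 = -9*8 - 5 = -72 - 5 = -77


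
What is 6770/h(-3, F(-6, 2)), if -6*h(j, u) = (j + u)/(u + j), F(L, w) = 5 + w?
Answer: -40620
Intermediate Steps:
h(j, u) = -1/6 (h(j, u) = -(j + u)/(6*(u + j)) = -(j + u)/(6*(j + u)) = -1/6*1 = -1/6)
6770/h(-3, F(-6, 2)) = 6770/(-1/6) = 6770*(-6) = -40620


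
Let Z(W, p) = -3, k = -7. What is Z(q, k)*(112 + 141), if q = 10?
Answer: -759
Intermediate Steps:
Z(q, k)*(112 + 141) = -3*(112 + 141) = -3*253 = -759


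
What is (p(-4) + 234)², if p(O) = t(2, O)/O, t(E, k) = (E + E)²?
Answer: 52900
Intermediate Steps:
t(E, k) = 4*E² (t(E, k) = (2*E)² = 4*E²)
p(O) = 16/O (p(O) = (4*2²)/O = (4*4)/O = 16/O)
(p(-4) + 234)² = (16/(-4) + 234)² = (16*(-¼) + 234)² = (-4 + 234)² = 230² = 52900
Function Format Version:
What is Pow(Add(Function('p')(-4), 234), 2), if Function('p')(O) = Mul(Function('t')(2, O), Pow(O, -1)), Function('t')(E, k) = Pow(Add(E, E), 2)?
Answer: 52900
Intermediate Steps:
Function('t')(E, k) = Mul(4, Pow(E, 2)) (Function('t')(E, k) = Pow(Mul(2, E), 2) = Mul(4, Pow(E, 2)))
Function('p')(O) = Mul(16, Pow(O, -1)) (Function('p')(O) = Mul(Mul(4, Pow(2, 2)), Pow(O, -1)) = Mul(Mul(4, 4), Pow(O, -1)) = Mul(16, Pow(O, -1)))
Pow(Add(Function('p')(-4), 234), 2) = Pow(Add(Mul(16, Pow(-4, -1)), 234), 2) = Pow(Add(Mul(16, Rational(-1, 4)), 234), 2) = Pow(Add(-4, 234), 2) = Pow(230, 2) = 52900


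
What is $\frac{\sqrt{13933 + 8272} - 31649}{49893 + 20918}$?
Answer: $- \frac{31649}{70811} + \frac{\sqrt{22205}}{70811} \approx -0.44485$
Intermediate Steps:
$\frac{\sqrt{13933 + 8272} - 31649}{49893 + 20918} = \frac{\sqrt{22205} - 31649}{70811} = \left(\sqrt{22205} - 31649\right) \frac{1}{70811} = \left(-31649 + \sqrt{22205}\right) \frac{1}{70811} = - \frac{31649}{70811} + \frac{\sqrt{22205}}{70811}$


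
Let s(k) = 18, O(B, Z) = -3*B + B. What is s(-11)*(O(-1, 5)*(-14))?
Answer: -504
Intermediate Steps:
O(B, Z) = -2*B
s(-11)*(O(-1, 5)*(-14)) = 18*(-2*(-1)*(-14)) = 18*(2*(-14)) = 18*(-28) = -504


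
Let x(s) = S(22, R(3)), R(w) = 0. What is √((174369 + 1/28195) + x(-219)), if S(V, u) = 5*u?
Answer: 2*√34654008972355/28195 ≈ 417.58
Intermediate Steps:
x(s) = 0 (x(s) = 5*0 = 0)
√((174369 + 1/28195) + x(-219)) = √((174369 + 1/28195) + 0) = √(4916333956/28195 + 0) = √(4916333956/28195) = 2*√34654008972355/28195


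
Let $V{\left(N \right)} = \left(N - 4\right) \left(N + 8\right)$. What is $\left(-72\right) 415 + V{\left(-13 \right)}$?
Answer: $-29795$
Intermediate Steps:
$V{\left(N \right)} = \left(-4 + N\right) \left(8 + N\right)$
$\left(-72\right) 415 + V{\left(-13 \right)} = \left(-72\right) 415 + \left(-32 + \left(-13\right)^{2} + 4 \left(-13\right)\right) = -29880 - -85 = -29880 + 85 = -29795$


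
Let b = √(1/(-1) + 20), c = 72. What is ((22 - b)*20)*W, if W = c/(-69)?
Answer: -10560/23 + 480*√19/23 ≈ -368.16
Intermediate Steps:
b = √19 (b = √(-1 + 20) = √19 ≈ 4.3589)
W = -24/23 (W = 72/(-69) = 72*(-1/69) = -24/23 ≈ -1.0435)
((22 - b)*20)*W = ((22 - √19)*20)*(-24/23) = (440 - 20*√19)*(-24/23) = -10560/23 + 480*√19/23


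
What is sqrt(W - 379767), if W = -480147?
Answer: 3*I*sqrt(95546) ≈ 927.32*I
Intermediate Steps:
sqrt(W - 379767) = sqrt(-480147 - 379767) = sqrt(-859914) = 3*I*sqrt(95546)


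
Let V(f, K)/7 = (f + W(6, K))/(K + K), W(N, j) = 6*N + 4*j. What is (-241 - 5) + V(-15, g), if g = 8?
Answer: -3565/16 ≈ -222.81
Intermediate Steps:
W(N, j) = 4*j + 6*N
V(f, K) = 7*(36 + f + 4*K)/(2*K) (V(f, K) = 7*((f + (4*K + 6*6))/(K + K)) = 7*((f + (4*K + 36))/((2*K))) = 7*((f + (36 + 4*K))*(1/(2*K))) = 7*((36 + f + 4*K)*(1/(2*K))) = 7*((36 + f + 4*K)/(2*K)) = 7*(36 + f + 4*K)/(2*K))
(-241 - 5) + V(-15, g) = (-241 - 5) + (7/2)*(36 - 15 + 4*8)/8 = -246 + (7/2)*(1/8)*(36 - 15 + 32) = -246 + (7/2)*(1/8)*53 = -246 + 371/16 = -3565/16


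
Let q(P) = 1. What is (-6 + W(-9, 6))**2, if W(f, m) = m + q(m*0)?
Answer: 1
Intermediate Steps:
W(f, m) = 1 + m (W(f, m) = m + 1 = 1 + m)
(-6 + W(-9, 6))**2 = (-6 + (1 + 6))**2 = (-6 + 7)**2 = 1**2 = 1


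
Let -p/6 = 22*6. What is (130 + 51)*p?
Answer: -143352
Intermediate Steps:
p = -792 (p = -132*6 = -6*132 = -792)
(130 + 51)*p = (130 + 51)*(-792) = 181*(-792) = -143352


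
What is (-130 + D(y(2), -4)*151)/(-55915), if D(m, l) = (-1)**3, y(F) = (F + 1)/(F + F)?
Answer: 281/55915 ≈ 0.0050255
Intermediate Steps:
y(F) = (1 + F)/(2*F) (y(F) = (1 + F)/((2*F)) = (1 + F)*(1/(2*F)) = (1 + F)/(2*F))
D(m, l) = -1
(-130 + D(y(2), -4)*151)/(-55915) = (-130 - 1*151)/(-55915) = (-130 - 151)*(-1/55915) = -281*(-1/55915) = 281/55915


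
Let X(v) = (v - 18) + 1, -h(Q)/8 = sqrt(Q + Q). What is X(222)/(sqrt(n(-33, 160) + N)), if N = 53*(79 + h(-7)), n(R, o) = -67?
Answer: 205*sqrt(2)/(4*sqrt(515 - 53*I*sqrt(14))) ≈ 3.0333 + 0.56383*I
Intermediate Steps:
h(Q) = -8*sqrt(2)*sqrt(Q) (h(Q) = -8*sqrt(Q + Q) = -8*sqrt(2)*sqrt(Q))
X(v) = -17 + v (X(v) = (-18 + v) + 1 = -17 + v)
N = 4187 - 424*I*sqrt(14) (N = 53*(79 - 8*sqrt(2)*sqrt(-7)) = 53*(79 - 8*sqrt(2)*I*sqrt(7)) = 53*(79 - 8*I*sqrt(14)) = 4187 - 424*I*sqrt(14) ≈ 4187.0 - 1586.5*I)
X(222)/(sqrt(n(-33, 160) + N)) = (-17 + 222)/(sqrt(-67 + (4187 - 424*I*sqrt(14)))) = 205/(sqrt(4120 - 424*I*sqrt(14))) = 205/sqrt(4120 - 424*I*sqrt(14))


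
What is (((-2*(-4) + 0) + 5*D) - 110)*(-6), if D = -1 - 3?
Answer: 732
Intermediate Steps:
D = -4
(((-2*(-4) + 0) + 5*D) - 110)*(-6) = (((-2*(-4) + 0) + 5*(-4)) - 110)*(-6) = (((8 + 0) - 20) - 110)*(-6) = ((8 - 20) - 110)*(-6) = (-12 - 110)*(-6) = -122*(-6) = 732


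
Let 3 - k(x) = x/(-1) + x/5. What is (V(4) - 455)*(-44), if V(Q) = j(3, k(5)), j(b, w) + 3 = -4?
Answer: 20328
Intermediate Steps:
k(x) = 3 + 4*x/5 (k(x) = 3 - (x/(-1) + x/5) = 3 - (x*(-1) + x*(⅕)) = 3 - (-x + x/5) = 3 - (-4)*x/5 = 3 + 4*x/5)
j(b, w) = -7 (j(b, w) = -3 - 4 = -7)
V(Q) = -7
(V(4) - 455)*(-44) = (-7 - 455)*(-44) = -462*(-44) = 20328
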